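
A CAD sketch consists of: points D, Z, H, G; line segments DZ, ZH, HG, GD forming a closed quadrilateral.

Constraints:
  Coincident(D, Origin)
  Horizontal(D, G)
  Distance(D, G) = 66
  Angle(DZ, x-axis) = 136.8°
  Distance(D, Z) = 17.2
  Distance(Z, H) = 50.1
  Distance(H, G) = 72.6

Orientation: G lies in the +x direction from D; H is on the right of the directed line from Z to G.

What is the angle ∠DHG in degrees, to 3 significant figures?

65.0°

D is at the origin; DG is horizontal with |DG| = 66.0 and G in +x, so G = (66.0, 0). DZ runs at 136.8° with |DZ| = 17.2, so Z = (-12.5, 11.8). H is determined by |ZH| = 50.1 and |HG| = 72.6 together: it lies at the intersection of circle(Z, 50.1) and circle(G, 72.6). With |ZG| = 79.4, the foot of the radical line on ZG is 22.3 from Z and the perpendicular offset is √(50.1² − 22.3²) = 44.9. Taking the right-of-ZG solution: H = (2.89, -35.9).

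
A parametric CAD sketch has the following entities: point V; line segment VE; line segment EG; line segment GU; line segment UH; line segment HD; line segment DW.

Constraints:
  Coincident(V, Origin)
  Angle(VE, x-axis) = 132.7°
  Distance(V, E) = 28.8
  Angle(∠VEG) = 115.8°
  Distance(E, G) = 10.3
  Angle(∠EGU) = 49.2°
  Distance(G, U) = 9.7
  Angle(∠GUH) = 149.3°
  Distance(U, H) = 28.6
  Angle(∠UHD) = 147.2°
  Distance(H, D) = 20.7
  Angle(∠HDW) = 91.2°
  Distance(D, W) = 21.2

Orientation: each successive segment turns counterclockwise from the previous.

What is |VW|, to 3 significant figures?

43.7

V is at the origin; VE runs at 132.7° with length 28.8, so E = (-19.5, 21.2). ∠VEG = 115.8° gives EG at -163° from the x-axis; with |EG| = 10.3, G = (-29.4, 18.2). ∠EGU = 49.2° gives GU at -32.3° from the x-axis; with |GU| = 9.7, U = (-21.2, 13.0). ∠GUH = 149.3° gives UH at -1.60° from the x-axis; with |UH| = 28.6, H = (7.40, 12.2). ∠UHD = 147.2° gives HD at 31.2° from the x-axis; with |HD| = 20.7, D = (25.1, 22.9). ∠HDW = 91.2° gives DW at 120° from the x-axis; with |DW| = 21.2, W = (14.5, 41.3). Then |VW| = |W − V| = 43.7.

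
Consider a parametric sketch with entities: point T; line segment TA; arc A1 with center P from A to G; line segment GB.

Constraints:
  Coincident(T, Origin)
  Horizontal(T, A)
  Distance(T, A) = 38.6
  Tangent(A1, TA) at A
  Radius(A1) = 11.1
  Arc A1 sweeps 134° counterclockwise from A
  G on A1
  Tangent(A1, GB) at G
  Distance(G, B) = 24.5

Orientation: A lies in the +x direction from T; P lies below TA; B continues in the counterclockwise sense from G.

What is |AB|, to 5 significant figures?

37.538

T is at the origin; T and A share the same y with |TA| = 38.6 and A on the +x side, so A = (38.600, 0.0000). Tangency of A1 to TA means the radius PA is perpendicular to TA, so P = A + (0, -11.1) = (38.600, -11.100). On A1, A sits at bearing 90° from P; a 134° counterclockwise sweep puts G at bearing 224°, so G = P + 11.1·(cos 224°, sin 224°) = (30.615, -18.811). Tangency of A1 to GB means the radius PG is perpendicular to GB, so GB runs along (−sin 224°, cos 224°); with |GB| = 24.5, B = (47.634, -36.435). Then |AB| = |B − A| = 37.538.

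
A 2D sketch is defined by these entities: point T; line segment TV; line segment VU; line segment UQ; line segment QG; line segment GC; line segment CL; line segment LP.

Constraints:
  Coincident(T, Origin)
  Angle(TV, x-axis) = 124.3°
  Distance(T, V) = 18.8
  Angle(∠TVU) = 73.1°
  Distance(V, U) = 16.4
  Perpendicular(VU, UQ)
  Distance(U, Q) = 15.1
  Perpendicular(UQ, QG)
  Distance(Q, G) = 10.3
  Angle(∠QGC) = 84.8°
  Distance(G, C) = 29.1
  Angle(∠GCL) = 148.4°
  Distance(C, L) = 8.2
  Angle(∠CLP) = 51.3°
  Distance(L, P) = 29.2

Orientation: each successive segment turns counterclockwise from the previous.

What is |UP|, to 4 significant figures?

9.056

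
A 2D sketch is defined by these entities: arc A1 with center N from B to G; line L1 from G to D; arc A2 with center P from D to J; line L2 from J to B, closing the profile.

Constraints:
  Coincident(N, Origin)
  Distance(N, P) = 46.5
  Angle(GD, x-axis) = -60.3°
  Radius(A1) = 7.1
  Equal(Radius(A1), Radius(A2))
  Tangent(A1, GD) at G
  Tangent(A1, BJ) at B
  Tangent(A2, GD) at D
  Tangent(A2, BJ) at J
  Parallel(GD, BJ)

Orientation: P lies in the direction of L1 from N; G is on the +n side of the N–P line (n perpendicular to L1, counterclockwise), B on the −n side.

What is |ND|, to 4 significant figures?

47.04

The slot axis is L1's direction at -60.3°, so u = (cos -60.3°, sin -60.3°) = (0.4955, -0.8686) and n = (−sin -60.3°, cos -60.3°) = (0.8686, 0.4955). N is at the origin and P lies 46.5 along u from N, so P = 46.5·u = (23.04, -40.39). Tangency of A1 to both parallel lines with radius 7.1 puts G and B at N ± 7.1·n: G = (6.167, 3.518), B = (-6.167, -3.518). Equal radii place D and J the same way about P: D = P + 7.1·n = (29.21, -36.87), J = P − 7.1·n = (16.87, -43.91). Then |ND| = |D − N| = 47.04.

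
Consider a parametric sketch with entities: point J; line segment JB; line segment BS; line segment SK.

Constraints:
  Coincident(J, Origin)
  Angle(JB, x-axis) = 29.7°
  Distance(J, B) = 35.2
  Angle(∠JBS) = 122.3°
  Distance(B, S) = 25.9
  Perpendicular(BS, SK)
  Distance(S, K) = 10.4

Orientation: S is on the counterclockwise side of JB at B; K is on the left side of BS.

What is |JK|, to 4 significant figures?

48.72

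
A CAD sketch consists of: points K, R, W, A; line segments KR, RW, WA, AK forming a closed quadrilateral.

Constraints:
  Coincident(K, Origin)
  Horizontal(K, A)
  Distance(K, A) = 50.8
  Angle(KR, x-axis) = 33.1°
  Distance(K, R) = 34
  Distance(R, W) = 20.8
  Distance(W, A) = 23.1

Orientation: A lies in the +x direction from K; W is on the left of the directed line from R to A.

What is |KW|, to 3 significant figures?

54.0

K is at the origin; K and A share the same y with |KA| = 50.8 and A in +x, so A = (50.8, 0). KR runs at 33.1° with |KR| = 34.0, so R = (28.5, 18.6). W is determined by |RW| = 20.8 and |WA| = 23.1 together: it lies at the intersection of circle(R, 20.8) and circle(A, 23.1). With |RA| = 29.0, the foot of the radical line on RA is 12.8 from R and the perpendicular offset is √(20.8² − 12.8²) = 16.4. Taking the left-of-RA solution: W = (48.8, 23.0).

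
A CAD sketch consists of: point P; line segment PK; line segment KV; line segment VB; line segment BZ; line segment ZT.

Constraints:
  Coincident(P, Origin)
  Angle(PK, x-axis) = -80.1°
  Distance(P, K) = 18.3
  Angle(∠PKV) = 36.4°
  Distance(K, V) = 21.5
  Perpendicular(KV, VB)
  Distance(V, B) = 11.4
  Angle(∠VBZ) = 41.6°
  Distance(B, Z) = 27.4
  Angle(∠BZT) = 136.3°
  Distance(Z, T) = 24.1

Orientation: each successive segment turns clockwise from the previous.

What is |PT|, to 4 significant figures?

45.28

P is at the origin; PK runs at -80.1° with length 18.3, so K = (3.146, -18.03). ∠PKV = 36.4° gives KV at 136.3° from the x-axis; with |KV| = 21.5, V = (-12.40, -3.174). The perpendicularity gives VB at right angles to KV, so VB runs at 46.30°; with |VB| = 11.4, B = (-4.521, 5.068). ∠VBZ = 41.6° gives BZ at -92.10° from the x-axis; with |BZ| = 27.4, Z = (-5.525, -22.31). ∠BZT = 136.3° gives ZT at -135.8° from the x-axis; with |ZT| = 24.1, T = (-22.80, -39.11). Then |PT| = |T − P| = 45.28.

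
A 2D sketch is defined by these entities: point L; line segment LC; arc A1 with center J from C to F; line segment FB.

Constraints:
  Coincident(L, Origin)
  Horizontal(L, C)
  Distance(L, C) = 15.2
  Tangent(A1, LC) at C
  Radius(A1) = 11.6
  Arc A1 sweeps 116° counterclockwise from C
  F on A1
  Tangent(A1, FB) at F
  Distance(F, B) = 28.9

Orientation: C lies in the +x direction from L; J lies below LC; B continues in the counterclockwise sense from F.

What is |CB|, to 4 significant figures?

42.72

L is at the origin; LC is horizontal with |LC| = 15.2 and C on the +x side, so C = (15.20, 0.000). A1 meets LC tangentially, so JC is at right angles to LC, so J = C + (0, -11.6) = (15.20, -11.60). On A1, C sits at bearing 90° from J; a 116° counterclockwise sweep puts F at bearing 206°, so F = J + 11.6·(cos 206°, sin 206°) = (4.774, -16.69). Tangency of A1 to FB means the radius JF is perpendicular to FB, so FB runs along (−sin 206°, cos 206°); with |FB| = 28.9, B = (17.44, -42.66). Then |CB| = |B − C| = 42.72.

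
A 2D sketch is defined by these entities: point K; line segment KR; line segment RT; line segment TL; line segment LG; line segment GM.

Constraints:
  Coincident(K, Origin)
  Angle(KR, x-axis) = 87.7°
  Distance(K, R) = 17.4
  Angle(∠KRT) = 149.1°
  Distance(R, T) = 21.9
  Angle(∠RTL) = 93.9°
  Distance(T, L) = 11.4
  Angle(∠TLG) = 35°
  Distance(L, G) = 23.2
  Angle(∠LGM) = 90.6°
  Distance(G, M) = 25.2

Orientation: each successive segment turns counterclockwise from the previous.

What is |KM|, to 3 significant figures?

53.0

K is at the origin; KR runs at 87.7° with length 17.4, so R = (0.698, 17.4). ∠KRT = 149.1° gives RT at 119° from the x-axis; with |RT| = 21.9, T = (-9.79, 36.6). ∠RTL = 93.9° gives TL at -155° from the x-axis; with |TL| = 11.4, L = (-20.1, 31.9). ∠TLG = 35.0° gives LG at -10.3° from the x-axis; with |LG| = 23.2, G = (2.68, 27.7). ∠LGM = 90.6° gives GM at 79.1° from the x-axis; with |GM| = 25.2, M = (7.45, 52.4). Then |KM| = |M − K| = 53.0.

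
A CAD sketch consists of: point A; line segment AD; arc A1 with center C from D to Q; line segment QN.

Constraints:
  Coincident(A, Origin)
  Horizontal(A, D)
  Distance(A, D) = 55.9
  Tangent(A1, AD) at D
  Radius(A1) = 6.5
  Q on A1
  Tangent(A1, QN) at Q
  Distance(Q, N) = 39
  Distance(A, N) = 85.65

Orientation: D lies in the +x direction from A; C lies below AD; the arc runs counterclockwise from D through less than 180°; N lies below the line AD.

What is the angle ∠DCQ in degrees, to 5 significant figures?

128.67°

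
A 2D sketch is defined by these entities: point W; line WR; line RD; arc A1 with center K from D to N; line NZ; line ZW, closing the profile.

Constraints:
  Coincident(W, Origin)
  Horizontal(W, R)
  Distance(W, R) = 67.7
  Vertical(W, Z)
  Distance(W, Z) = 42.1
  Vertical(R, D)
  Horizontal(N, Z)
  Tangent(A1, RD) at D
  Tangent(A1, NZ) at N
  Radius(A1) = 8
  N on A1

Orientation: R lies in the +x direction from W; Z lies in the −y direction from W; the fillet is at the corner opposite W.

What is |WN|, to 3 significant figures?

73.1

The virtual corner opposite W is at (67.7, -42.1). Since A1 is tangent to RD there, KD ⟂ RD and tangency of A1 to NZ means the radius KN is perpendicular to NZ, with radius 8.0, so the center K sits 8.0 in from both sides at K = (59.7, -34.1). That places the tangent points at D = (67.7, -34.1) on RD and N = (59.7, -42.1) on NZ. Then |WN| = |N − W| = 73.1.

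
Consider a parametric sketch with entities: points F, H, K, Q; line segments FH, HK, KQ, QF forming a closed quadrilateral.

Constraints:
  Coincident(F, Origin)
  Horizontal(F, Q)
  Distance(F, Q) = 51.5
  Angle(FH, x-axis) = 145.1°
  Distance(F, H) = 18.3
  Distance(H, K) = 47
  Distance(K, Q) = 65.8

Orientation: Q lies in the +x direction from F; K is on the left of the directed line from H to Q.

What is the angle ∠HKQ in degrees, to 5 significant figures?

71.079°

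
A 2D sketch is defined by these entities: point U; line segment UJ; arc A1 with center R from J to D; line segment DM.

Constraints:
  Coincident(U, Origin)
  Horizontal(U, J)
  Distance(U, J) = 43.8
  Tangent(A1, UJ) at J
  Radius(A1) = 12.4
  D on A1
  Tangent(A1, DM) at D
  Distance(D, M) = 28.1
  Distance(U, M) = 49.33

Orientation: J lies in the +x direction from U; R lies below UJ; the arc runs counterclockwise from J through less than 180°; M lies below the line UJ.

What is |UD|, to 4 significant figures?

33.48

U is at the origin; U and J share the same y with |UJ| = 43.8 and J on the +x side, so J = (43.80, 0.000). Tangency of A1 to UJ means the radius RJ is perpendicular to UJ, so R = J + (0, -12.4) = (43.80, -12.40). Since RD ⟂ DM (tangency), |RM| = √(12.4² + 28.1²) = 30.71 regardless of where D sits on A1. So M lies on both circle(U, 49.33) and circle(R, 30.71); the below-UJ intersection is M = (29.46, -39.56). D is the foot of the tangent from M: D = (31.43, -11.53).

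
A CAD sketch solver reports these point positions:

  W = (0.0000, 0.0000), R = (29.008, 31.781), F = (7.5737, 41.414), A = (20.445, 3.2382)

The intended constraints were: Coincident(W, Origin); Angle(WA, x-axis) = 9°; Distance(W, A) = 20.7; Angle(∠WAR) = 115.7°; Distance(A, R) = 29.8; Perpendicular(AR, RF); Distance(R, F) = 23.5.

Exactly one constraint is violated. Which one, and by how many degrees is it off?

Perpendicular(AR, RF) — off by 7.50°.

W = (0.00, 0.00) ✓; WA at 9.000° ✓; |WA| = 20.70 ✓; ∠WAR = 115.7° ✓; |AR| = 29.80 ✓; ∠(AR, RF) = 82.50° ✗; |RF| = 23.50 ✓.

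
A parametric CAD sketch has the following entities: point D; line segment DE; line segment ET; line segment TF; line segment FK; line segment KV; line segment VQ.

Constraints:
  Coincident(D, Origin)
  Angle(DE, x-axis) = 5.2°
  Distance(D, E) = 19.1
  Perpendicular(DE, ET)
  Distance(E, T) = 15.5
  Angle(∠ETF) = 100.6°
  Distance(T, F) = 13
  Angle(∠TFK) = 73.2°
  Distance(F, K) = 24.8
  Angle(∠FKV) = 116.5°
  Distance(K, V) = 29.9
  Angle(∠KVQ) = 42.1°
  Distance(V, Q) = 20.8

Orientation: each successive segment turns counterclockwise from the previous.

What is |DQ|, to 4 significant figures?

27.44

D is at the origin; DE runs at 5.2° with length 19.1, so E = (19.02, 1.731). DE ⟂ ET, so ET runs at 95.20°; with |ET| = 15.5, T = (17.62, 17.17). ∠ETF = 100.6° gives TF at 174.6° from the x-axis; with |TF| = 13.0, F = (4.674, 18.39). ∠TFK = 73.2° gives FK at -78.60° from the x-axis; with |FK| = 24.8, K = (9.576, -5.920). ∠FKV = 116.5° gives KV at -15.10° from the x-axis; with |KV| = 29.9, V = (38.44, -13.71). ∠KVQ = 42.1° gives VQ at 122.8° from the x-axis; with |VQ| = 20.8, Q = (27.18, 3.775). Then |DQ| = |Q − D| = 27.44.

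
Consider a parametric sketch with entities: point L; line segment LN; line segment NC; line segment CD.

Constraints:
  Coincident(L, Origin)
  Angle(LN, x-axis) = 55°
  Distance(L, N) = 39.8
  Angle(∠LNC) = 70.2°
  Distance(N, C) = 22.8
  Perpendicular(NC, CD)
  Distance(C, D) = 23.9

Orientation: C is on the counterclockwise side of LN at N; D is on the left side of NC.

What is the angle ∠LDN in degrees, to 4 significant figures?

101.8°

L is at the origin; LN runs at 55.0° with length 39.8, so N = 39.8·(cos 55.0°, sin 55.0°) = (22.83, 32.60). ∠LNC = 70.2°, so NC runs at 55.0° + (180° − 70.2°) = 164.8° from the x-axis; with |NC| = 22.8, C = N + 22.8·(cos 164.8°, sin 164.8°) = (0.8260, 38.58). The perpendicularity gives CD at right angles to NC; with |CD| = 23.9 on the left of NC, D = C + 23.9·(-0.2622, -0.9650) = (-5.440, 15.52). Then cos ∠LDN = DL·DN / (|DL||DN|), giving 101.8°.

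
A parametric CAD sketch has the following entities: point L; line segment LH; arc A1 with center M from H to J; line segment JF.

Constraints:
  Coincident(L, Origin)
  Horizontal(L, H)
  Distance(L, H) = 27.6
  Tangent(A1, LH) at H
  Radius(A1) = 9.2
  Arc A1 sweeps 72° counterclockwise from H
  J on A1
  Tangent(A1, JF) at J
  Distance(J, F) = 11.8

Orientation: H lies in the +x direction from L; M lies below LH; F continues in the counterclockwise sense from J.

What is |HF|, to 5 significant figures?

21.511

On A1, H sits at bearing 90° from M; a 72° counterclockwise sweep puts J at bearing 162°, so J = M + 9.2·(cos 162°, sin 162°) = (18.850, -6.3570). Since A1 is tangent to JF there, MJ ⟂ JF, so JF runs along (−sin 162°, cos 162°); with |JF| = 11.8, F = (15.204, -17.580). Then |HF| = |F − H| = 21.511.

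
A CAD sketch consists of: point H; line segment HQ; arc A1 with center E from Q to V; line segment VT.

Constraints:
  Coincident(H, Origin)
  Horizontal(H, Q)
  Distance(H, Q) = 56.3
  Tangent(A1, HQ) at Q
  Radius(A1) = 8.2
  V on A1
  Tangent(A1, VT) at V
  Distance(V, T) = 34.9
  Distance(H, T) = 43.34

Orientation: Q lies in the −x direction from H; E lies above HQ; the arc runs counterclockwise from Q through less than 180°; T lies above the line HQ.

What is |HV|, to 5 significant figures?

49.740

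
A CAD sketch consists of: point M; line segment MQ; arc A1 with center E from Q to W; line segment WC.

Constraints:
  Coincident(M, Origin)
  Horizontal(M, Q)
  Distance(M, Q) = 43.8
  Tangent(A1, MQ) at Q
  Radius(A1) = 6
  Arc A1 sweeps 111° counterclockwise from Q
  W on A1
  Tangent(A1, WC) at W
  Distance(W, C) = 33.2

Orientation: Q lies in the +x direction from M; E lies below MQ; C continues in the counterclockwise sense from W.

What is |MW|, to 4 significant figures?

39.06

M is at the origin; M and Q share the same y with |MQ| = 43.8 and Q on the +x side, so Q = (43.80, 0.000). Since A1 is tangent to MQ there, EQ ⟂ MQ, so E = Q + (0, -6) = (43.80, -6.000). On A1, Q sits at bearing 90° from E; a 111° counterclockwise sweep puts W at bearing 201°, so W = E + 6.0·(cos 201°, sin 201°) = (38.20, -8.150). Then |MW| = |W − M| = 39.06.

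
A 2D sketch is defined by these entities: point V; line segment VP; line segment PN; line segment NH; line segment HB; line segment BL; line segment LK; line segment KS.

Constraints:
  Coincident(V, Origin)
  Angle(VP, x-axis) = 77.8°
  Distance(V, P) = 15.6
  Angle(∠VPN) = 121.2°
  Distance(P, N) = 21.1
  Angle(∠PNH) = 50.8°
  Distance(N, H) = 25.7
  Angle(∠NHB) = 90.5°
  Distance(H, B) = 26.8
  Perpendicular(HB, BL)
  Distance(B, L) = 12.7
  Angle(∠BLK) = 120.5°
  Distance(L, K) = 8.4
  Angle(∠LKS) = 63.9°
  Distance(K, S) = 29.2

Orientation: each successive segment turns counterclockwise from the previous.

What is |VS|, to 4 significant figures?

9.704

V is at the origin; VP runs at 77.8° with length 15.6, so P = (3.297, 15.25). ∠VPN = 121.2° gives PN at 136.6° from the x-axis; with |PN| = 21.1, N = (-12.03, 29.75). ∠PNH = 50.8° gives NH at -94.20° from the x-axis; with |NH| = 25.7, H = (-13.92, 4.114). ∠NHB = 90.5° gives HB at -4.700° from the x-axis; with |HB| = 26.8, B = (12.79, 1.918). HB ⟂ BL, so BL runs at 85.30°; with |BL| = 12.7, L = (13.83, 14.58). ∠BLK = 120.5° gives LK at 144.8° from the x-axis; with |LK| = 8.4, K = (6.970, 19.42). ∠LKS = 63.9° gives KS at -99.10° from the x-axis; with |KS| = 29.2, S = (2.352, -9.415). Then |VS| = |S − V| = 9.704.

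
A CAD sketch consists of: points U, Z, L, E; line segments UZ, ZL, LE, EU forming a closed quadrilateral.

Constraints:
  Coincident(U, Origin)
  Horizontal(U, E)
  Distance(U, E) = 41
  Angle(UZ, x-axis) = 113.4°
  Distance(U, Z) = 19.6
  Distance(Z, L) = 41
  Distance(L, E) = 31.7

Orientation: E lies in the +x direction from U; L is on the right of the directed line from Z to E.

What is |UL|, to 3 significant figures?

21.8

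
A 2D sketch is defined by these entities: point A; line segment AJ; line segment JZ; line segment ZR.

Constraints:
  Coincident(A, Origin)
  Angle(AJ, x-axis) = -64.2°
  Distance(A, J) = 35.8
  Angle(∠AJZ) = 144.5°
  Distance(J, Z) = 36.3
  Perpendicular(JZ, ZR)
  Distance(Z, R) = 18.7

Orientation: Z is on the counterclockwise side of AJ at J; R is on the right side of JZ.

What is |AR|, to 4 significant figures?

76.44

A is at the origin; AJ runs at -64.2° with length 35.8, so J = 35.8·(cos -64.2°, sin -64.2°) = (15.58, -32.23). ∠AJZ = 144.5°, so JZ runs at -64.2° + (180° − 144.5°) = -28.70° from the x-axis; with |JZ| = 36.3, Z = J + 36.3·(cos -28.70°, sin -28.70°) = (47.42, -49.66). JZ is perpendicular to ZR; with |ZR| = 18.7 on the right of JZ, R = Z + 18.7·(-0.4802, -0.8771) = (38.44, -66.07). Then |AR| = |R − A| = 76.44.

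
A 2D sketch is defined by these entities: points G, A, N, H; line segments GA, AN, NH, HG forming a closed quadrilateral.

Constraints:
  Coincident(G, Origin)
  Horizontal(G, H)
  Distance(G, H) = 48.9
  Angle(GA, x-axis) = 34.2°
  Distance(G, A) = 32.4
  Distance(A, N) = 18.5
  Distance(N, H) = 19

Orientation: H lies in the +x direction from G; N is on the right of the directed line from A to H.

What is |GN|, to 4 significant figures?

29.90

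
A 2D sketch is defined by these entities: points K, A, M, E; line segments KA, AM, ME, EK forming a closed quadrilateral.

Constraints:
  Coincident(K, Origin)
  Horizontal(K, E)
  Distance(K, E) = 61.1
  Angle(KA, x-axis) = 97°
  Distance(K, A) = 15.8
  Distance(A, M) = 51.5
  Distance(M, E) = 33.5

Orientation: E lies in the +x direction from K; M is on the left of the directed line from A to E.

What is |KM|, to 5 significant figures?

56.380

Checks: |AM| = 51.50 ✓; |ME| = 33.50 ✓.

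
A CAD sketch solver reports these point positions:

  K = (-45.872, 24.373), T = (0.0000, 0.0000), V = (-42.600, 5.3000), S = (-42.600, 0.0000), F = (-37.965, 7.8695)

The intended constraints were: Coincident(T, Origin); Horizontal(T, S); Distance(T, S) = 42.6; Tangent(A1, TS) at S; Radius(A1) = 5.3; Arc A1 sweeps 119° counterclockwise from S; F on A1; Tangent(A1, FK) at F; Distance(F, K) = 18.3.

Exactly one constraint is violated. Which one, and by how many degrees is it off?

Tangent(A1, FK) at F — off by 3.40°.

T = (0.00, 0.00) ✓; T.y = 0.00, S.y = 0.00 ✓; |TS| = 42.60 ✓; ∠(VS, ST) = 90.00° ✓; |VS| = 5.300 ✓; bearing(V→F) − bearing(V→S) = 119.0° ✓; |VF| = 5.300 ✓; ∠(VF, FK) = 93.40° ✗; |FK| = 18.30 ✓.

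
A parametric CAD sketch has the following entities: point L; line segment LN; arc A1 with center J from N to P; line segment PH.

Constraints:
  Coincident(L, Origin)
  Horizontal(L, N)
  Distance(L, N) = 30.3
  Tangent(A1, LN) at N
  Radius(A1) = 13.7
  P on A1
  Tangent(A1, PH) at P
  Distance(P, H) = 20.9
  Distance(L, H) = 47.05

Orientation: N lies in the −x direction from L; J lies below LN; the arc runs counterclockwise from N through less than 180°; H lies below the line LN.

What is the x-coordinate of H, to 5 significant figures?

-27.073

L is at the origin; L and N share the same y with |LN| = 30.3 and N on the −x side, so N = (-30.300, 0.0000). The tangent condition forces JN to be normal to LN, so J = N + (0, -13.7) = (-30.300, -13.700). Since JP ⟂ PH (tangency), |JH| = √(13.7² + 20.9²) = 24.990 regardless of where P sits on A1. So H lies on both circle(L, 47.05) and circle(J, 24.990); the below-LN intersection is H = (-27.073, -38.481). P is the foot of the tangent from H: P = (-40.692, -22.627).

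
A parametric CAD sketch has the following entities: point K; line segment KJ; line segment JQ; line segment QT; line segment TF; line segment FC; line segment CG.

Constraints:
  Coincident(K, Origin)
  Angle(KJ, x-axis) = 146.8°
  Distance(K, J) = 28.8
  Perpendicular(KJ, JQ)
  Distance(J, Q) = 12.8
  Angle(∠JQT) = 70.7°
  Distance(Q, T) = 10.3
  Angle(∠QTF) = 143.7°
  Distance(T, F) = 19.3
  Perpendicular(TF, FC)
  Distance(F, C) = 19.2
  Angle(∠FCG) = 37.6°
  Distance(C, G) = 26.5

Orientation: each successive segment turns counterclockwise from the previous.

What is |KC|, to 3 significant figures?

29.6

K is at the origin; KJ runs at 146.8° with length 28.8, so J = (-24.1, 15.8). KJ is perpendicular to JQ, so JQ runs at -123°; with |JQ| = 12.8, Q = (-31.1, 5.06). ∠JQT = 70.7° gives QT at -13.9° from the x-axis; with |QT| = 10.3, T = (-21.1, 2.58). ∠QTF = 143.7° gives TF at 22.4° from the x-axis; with |TF| = 19.3, F = (-3.27, 9.94). The perpendicularity gives FC at right angles to TF, so FC runs at 112°; with |FC| = 19.2, C = (-10.6, 27.7). Then |KC| = |C − K| = 29.6.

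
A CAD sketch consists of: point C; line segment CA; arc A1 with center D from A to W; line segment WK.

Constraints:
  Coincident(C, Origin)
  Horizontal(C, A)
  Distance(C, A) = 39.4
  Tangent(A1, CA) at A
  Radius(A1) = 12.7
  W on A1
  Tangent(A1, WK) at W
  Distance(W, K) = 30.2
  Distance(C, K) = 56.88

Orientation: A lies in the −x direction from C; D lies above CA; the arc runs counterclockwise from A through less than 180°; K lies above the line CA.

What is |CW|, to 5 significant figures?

31.407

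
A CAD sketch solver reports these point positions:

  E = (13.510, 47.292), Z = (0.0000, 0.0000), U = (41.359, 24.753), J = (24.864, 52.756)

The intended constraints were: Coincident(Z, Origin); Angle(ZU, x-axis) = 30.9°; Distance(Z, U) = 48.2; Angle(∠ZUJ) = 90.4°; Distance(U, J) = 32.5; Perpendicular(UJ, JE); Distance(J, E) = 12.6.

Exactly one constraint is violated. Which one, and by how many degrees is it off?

Perpendicular(UJ, JE) — off by 4.80°.

Z = (0.00, 0.00) ✓; ZU at 30.90° ✓; |ZU| = 48.20 ✓; ∠ZUJ = 90.40° ✓; |UJ| = 32.50 ✓; ∠(UJ, JE) = 85.20° ✗; |JE| = 12.60 ✓.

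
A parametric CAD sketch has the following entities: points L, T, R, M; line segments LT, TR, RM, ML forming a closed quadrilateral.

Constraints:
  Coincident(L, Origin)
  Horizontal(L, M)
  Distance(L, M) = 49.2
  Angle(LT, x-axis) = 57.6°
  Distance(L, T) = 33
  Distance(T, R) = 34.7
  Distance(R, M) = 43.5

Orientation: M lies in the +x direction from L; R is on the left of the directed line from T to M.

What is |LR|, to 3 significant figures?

65.3

L is at the origin; L and M share the same y with |LM| = 49.2 and M in +x, so M = (49.2, 0). LT runs at 57.6° with |LT| = 33.0, so T = (17.7, 27.9). R is determined by |TR| = 34.7 and |RM| = 43.5 together: it lies at the intersection of circle(T, 34.7) and circle(M, 43.5). With |TM| = 42.1, the foot of the radical line on TM is 12.9 from T and the perpendicular offset is √(34.7² − 12.9²) = 32.2. Taking the left-of-TM solution: R = (48.7, 43.5).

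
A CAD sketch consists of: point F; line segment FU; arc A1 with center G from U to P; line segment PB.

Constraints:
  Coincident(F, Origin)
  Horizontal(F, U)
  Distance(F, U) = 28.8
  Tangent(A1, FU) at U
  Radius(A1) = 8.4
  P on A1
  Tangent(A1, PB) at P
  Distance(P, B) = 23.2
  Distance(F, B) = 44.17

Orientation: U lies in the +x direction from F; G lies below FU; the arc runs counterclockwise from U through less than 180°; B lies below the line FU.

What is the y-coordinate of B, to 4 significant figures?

-33.07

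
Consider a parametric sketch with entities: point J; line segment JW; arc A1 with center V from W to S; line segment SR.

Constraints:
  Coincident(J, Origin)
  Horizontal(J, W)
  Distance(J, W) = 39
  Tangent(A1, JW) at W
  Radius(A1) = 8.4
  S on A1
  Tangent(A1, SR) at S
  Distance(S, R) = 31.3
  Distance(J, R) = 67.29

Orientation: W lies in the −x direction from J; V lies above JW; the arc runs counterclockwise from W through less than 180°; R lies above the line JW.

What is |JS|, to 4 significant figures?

36.69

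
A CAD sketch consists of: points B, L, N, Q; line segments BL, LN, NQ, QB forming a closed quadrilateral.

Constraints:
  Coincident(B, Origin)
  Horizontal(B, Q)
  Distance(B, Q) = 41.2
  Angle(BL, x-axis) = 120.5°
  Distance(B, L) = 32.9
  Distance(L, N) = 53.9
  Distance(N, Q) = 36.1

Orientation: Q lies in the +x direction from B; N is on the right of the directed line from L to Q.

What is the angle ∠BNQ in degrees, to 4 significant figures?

88.22°

B is at the origin; B and Q share the same y with |BQ| = 41.2 and Q in +x, so Q = (41.2, 0). BL runs at 120.5° with |BL| = 32.9, so L = (-16.70, 28.35). N is determined by |LN| = 53.9 and |NQ| = 36.1 together: it lies at the intersection of circle(L, 53.9) and circle(Q, 36.1). With |LQ| = 64.47, the foot of the radical line on LQ is 44.66 from L and the perpendicular offset is √(53.9² − 44.66²) = 30.18. Taking the right-of-LQ solution: N = (10.14, -18.40).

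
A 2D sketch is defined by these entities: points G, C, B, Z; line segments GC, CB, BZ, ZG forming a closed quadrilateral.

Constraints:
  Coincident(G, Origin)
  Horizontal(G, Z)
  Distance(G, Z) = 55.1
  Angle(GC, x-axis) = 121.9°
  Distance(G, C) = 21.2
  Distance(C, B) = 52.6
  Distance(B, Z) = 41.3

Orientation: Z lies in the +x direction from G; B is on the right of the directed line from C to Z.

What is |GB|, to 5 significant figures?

31.596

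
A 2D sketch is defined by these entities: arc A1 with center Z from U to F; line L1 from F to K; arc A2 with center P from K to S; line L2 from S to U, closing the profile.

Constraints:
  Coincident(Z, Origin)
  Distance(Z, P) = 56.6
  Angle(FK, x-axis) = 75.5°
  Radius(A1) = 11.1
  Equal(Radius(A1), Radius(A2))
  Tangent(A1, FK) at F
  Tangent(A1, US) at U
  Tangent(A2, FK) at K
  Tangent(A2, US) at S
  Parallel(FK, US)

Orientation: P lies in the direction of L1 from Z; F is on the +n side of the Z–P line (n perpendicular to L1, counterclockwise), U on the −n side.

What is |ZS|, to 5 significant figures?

57.678

The slot axis is L1's direction at 75.5°, so u = (cos 75.5°, sin 75.5°) = (0.25038, 0.96815) and n = (−sin 75.5°, cos 75.5°) = (-0.96815, 0.25038). Z is at the origin and P lies 56.6 along u from Z, so P = 56.6·u = (14.172, 54.797). Tangency of A1 to both parallel lines with radius 11.1 puts F and U at Z ± 11.1·n: F = (-10.746, 2.7792), U = (10.746, -2.7792). Equal radii place K and S the same way about P: K = P + 11.1·n = (3.4251, 57.576), S = P − 11.1·n = (24.918, 52.018). Then |ZS| = |S − Z| = 57.678.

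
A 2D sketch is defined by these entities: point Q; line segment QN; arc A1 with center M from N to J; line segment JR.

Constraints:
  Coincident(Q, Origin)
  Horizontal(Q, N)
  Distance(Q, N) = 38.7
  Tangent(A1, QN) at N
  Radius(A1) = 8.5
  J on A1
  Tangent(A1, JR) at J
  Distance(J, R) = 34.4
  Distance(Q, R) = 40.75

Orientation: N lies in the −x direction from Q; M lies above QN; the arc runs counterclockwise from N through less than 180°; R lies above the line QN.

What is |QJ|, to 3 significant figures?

31.3

Checks: |MN| = 8.500 ✓; |MJ| = 8.500 ✓; ∠(MJ, JR) = 90.00° ✓; |JR| = 34.40 ✓; |QR| = 40.75 ✓.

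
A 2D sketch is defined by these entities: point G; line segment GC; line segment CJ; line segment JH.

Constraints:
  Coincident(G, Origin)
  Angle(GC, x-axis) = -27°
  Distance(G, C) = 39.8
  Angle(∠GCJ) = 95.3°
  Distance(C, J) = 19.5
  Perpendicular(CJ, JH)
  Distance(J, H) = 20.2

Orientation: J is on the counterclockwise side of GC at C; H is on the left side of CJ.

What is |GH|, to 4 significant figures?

30.24

G is at the origin; GC runs at -27.0° with length 39.8, so C = 39.8·(cos -27.0°, sin -27.0°) = (35.46, -18.07). ∠GCJ = 95.3°, so CJ runs at -27.0° + (180° − 95.3°) = 57.70° from the x-axis; with |CJ| = 19.5, J = C + 19.5·(cos 57.70°, sin 57.70°) = (45.88, -1.586). CJ ⟂ JH; with |JH| = 20.2 on the left of CJ, H = J + 20.2·(-0.8453, 0.5344) = (28.81, 9.208). Then |GH| = |H − G| = 30.24.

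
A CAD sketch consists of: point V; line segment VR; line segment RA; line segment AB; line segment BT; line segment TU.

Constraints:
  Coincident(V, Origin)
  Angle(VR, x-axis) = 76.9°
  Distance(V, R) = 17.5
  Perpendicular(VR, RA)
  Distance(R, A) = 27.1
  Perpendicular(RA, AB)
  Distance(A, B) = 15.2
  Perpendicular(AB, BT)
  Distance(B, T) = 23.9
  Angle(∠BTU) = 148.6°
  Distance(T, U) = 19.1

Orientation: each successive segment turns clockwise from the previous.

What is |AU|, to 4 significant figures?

40.54

AB is perpendicular to BT, so BT runs at 166.9°; with |BT| = 23.9, T = (3.638, 1.515). ∠BTU = 148.6° gives TU at 135.5° from the x-axis; with |TU| = 19.1, U = (-9.985, 14.90). Then |AU| = |U − A| = 40.54.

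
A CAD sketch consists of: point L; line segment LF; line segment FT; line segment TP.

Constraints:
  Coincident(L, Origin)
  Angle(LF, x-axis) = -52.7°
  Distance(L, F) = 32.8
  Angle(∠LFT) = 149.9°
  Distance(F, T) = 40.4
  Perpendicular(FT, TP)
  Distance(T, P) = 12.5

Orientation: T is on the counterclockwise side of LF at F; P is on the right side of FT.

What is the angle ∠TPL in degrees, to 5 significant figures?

67.173°

L is at the origin; LF runs at -52.7° with length 32.8, so F = 32.8·(cos -52.7°, sin -52.7°) = (19.876, -26.092). ∠LFT = 149.9°, so FT runs at -52.7° + (180° − 149.9°) = -22.600° from the x-axis; with |FT| = 40.4, T = F + 40.4·(cos -22.600°, sin -22.600°) = (57.174, -41.617). FT is perpendicular to TP; with |TP| = 12.5 on the right of FT, P = T + 12.5·(-0.38430, -0.92321) = (52.370, -53.157). Then cos ∠TPL = PT·PL / (|PT||PL|), giving 67.173°.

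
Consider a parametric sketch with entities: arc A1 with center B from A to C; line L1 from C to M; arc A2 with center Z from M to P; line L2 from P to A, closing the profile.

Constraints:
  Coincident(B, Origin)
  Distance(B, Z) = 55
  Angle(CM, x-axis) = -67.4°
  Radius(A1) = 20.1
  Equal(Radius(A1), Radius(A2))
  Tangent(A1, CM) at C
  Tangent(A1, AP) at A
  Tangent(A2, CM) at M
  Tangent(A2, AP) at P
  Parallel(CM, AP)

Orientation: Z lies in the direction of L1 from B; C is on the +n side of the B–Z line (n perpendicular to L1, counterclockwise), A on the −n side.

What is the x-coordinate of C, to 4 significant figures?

18.56

The slot axis is L1's direction at -67.4°, so u = (cos -67.4°, sin -67.4°) = (0.3843, -0.9232) and n = (−sin -67.4°, cos -67.4°) = (0.9232, 0.3843). B is at the origin and Z lies 55.0 along u from B, so Z = 55.0·u = (21.14, -50.78). Tangency of A1 to both parallel lines with radius 20.1 puts C and A at B ± 20.1·n: C = (18.56, 7.724), A = (-18.56, -7.724). So C.x = 18.56.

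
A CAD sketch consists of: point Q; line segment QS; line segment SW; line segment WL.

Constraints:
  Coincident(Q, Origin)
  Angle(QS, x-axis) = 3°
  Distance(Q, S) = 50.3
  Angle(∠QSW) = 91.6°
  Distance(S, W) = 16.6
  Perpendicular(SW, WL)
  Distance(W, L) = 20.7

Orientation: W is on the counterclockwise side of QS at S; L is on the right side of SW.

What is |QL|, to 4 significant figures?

73.23

∠QSW = 91.6°, so SW runs at 3.0° + (180° − 91.6°) = 91.40° from the x-axis; with |SW| = 16.6, W = S + 16.6·(cos 91.40°, sin 91.40°) = (49.83, 19.23). SW ⟂ WL; with |WL| = 20.7 on the right of SW, L = W + 20.7·(0.9997, 0.02443) = (70.52, 19.73). Then |QL| = |L − Q| = 73.23.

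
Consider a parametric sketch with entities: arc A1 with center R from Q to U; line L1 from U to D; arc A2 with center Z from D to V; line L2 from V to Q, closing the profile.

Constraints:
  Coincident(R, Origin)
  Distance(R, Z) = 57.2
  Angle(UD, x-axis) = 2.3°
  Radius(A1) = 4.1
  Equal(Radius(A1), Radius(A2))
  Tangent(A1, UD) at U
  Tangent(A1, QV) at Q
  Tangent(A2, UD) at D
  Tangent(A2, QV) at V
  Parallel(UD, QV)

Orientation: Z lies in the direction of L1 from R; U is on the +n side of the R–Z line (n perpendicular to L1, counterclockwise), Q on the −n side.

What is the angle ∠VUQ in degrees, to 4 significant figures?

81.84°

The slot axis is L1's direction at 2.3°, so u = (cos 2.3°, sin 2.3°) = (0.9992, 0.04013) and n = (−sin 2.3°, cos 2.3°) = (-0.04013, 0.9992). R is at the origin and Z lies 57.2 along u from R, so Z = 57.2·u = (57.15, 2.296). Tangency of A1 to both parallel lines with radius 4.1 puts U and Q at R ± 4.1·n: U = (-0.1645, 4.097), Q = (0.1645, -4.097). Equal radii place D and V the same way about Z: D = Z + 4.1·n = (56.99, 6.392), V = Z − 4.1·n = (57.32, -1.801). Then cos ∠VUQ = UV·UQ / (|UV||UQ|), giving 81.84°.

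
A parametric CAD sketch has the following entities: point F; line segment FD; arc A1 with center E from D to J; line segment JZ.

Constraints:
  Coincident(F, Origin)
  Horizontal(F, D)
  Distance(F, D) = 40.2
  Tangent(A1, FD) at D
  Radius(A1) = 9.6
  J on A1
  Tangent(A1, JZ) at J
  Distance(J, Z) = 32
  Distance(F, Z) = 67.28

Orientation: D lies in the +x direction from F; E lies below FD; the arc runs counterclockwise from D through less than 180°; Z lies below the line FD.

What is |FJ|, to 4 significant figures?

36.64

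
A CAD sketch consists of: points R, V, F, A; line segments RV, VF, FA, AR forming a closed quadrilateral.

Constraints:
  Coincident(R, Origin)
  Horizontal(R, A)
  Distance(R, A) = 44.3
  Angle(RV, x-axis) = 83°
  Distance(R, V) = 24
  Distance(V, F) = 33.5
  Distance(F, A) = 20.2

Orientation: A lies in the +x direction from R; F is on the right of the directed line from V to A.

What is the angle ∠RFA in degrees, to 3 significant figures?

169°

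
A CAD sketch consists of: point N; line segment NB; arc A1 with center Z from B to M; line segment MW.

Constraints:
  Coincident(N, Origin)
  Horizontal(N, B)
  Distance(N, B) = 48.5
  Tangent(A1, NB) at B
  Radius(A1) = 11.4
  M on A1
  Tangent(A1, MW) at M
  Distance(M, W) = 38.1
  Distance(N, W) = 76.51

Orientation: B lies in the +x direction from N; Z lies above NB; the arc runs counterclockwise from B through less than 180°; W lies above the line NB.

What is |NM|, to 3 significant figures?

61.1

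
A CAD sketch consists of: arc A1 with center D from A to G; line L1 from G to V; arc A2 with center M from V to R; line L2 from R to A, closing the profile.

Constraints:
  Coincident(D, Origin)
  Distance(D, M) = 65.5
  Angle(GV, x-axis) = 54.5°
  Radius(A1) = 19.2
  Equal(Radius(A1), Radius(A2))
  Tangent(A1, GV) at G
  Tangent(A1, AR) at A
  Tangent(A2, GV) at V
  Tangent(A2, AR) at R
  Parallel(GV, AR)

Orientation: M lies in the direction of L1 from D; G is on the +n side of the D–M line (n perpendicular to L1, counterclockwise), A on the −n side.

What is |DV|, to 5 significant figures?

68.256

The slot axis is L1's direction at 54.5°, so u = (cos 54.5°, sin 54.5°) = (0.58070, 0.81412) and n = (−sin 54.5°, cos 54.5°) = (-0.81412, 0.58070). D is at the origin and M lies 65.5 along u from D, so M = 65.5·u = (38.036, 53.325). Tangency of A1 to both parallel lines with radius 19.2 puts G and A at D ± 19.2·n: G = (-15.631, 11.149), A = (15.631, -11.149). Equal radii place V and R the same way about M: V = M + 19.2·n = (22.405, 64.474), R = M − 19.2·n = (53.667, 42.175). Then |DV| = |V − D| = 68.256.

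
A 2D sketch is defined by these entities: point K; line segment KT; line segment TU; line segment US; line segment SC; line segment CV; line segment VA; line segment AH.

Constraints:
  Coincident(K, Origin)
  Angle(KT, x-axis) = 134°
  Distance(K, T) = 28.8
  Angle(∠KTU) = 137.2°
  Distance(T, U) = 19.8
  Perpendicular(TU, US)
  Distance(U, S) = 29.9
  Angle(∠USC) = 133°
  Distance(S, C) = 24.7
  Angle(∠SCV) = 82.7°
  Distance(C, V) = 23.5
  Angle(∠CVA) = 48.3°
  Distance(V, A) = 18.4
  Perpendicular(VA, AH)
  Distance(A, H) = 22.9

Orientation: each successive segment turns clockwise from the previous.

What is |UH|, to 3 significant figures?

54.7

K is at the origin; KT runs at 134.0° with length 28.8, so T = (-20.0, 20.7). ∠KTU = 137.2° gives TU at 91.2° from the x-axis; with |TU| = 19.8, U = (-20.4, 40.5). TU ⟂ US, so US runs at 1.20°; with |US| = 29.9, S = (9.47, 41.1). ∠USC = 133.0° gives SC at -45.8° from the x-axis; with |SC| = 24.7, C = (26.7, 23.4). ∠SCV = 82.7° gives CV at -143° from the x-axis; with |CV| = 23.5, V = (7.90, 9.32). ∠CVA = 48.3° gives VA at 85.2° from the x-axis; with |VA| = 18.4, A = (9.44, 27.7). VA ⟂ AH, so AH runs at -4.80°; with |AH| = 22.9, H = (32.3, 25.7). Then |UH| = |H − U| = 54.7.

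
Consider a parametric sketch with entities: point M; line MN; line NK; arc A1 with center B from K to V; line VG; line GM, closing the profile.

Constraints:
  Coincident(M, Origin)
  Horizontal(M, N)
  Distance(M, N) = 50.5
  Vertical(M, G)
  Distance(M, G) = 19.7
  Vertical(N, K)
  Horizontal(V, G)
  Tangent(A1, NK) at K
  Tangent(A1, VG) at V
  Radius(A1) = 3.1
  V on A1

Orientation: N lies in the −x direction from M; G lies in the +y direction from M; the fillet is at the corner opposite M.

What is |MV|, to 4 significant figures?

51.33

M is at the origin; M and N share the same y with |MN| = 50.5 and N on the −x side, so N = (-50.50, 0.000). M and G share the same x with |MG| = 19.7 and G on the +y side, so G = (0.000, 19.70). The virtual corner opposite M is at (-50.50, 19.70). Since A1 is tangent to NK there, BK ⟂ NK and since A1 is tangent to VG there, BV ⟂ VG, with radius 3.1, so the center B sits 3.1 in from both sides at B = (-47.40, 16.60). That places the tangent points at K = (-50.50, 16.60) on NK and V = (-47.40, 19.70) on VG. Then |MV| = |V − M| = 51.33.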